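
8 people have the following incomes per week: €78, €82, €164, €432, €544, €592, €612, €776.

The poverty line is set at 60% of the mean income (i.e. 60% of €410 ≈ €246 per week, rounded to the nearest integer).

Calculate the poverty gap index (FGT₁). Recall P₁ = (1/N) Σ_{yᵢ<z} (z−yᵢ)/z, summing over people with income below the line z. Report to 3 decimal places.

Incomes under z: €78, €82, €164 (q = 3 of N = 8).
Normalized shortfalls: (246−78)/246 = 0.6829; (246−82)/246 = 0.6667; (246−164)/246 = 0.3333.
Σ = 1.682927. Dividing by the full population N = 8 gives P₁ = 0.210.

0.210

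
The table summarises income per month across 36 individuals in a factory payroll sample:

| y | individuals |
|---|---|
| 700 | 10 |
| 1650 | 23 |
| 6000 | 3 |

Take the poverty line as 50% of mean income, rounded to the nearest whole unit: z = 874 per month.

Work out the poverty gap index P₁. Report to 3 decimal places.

Poor units: 10×700 (q = 10 of N = 36).
Shortfall ratios: (874−700)/874 = 0.1991 (×10).
Σ = 1.990847. Dividing by the full population N = 36 gives P₁ = 0.055.

0.055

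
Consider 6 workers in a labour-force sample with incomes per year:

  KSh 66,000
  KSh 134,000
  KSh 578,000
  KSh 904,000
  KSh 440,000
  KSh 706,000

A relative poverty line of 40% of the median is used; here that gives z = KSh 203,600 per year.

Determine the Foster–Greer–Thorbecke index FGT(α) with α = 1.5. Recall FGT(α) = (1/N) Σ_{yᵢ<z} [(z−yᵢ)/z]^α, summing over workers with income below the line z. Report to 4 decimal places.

0.1259

Incomes under z: KSh 66,000, KSh 134,000 (q = 2 of N = 6).
Relative gaps: (203600−66000)/203600 = 0.6758; (203600−134000)/203600 = 0.3418.
Raised to α = 1.5: 0.55560; 0.19987.
Sum = 0.755468; FGT(1.5) = 0.755468 / 6 = 0.1259.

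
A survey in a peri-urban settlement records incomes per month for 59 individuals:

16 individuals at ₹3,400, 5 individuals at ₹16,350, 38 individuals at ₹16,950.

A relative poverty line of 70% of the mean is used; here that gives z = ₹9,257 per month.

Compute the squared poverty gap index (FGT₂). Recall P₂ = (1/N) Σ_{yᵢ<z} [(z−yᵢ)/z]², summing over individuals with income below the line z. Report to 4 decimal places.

0.1086

Below the line: 16×₹3,400 (q = 16 of N = 59).
Normalized shortfalls: (9257−3400)/9257 = 0.6327 (×16).
Squared: 0.4003 (×16).
Sum = 6.405159; P₂ = 6.405159 / 59 = 0.1086.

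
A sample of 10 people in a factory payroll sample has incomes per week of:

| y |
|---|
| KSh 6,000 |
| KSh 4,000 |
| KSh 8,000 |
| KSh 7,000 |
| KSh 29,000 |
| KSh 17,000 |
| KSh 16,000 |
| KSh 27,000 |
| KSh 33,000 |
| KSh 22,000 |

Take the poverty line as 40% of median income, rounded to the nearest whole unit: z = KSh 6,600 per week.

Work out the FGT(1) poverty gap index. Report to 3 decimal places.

0.048

Poor units: KSh 4,000, KSh 6,000 (q = 2 of N = 10).
Gap ratios (z−y)/z: (6600−4000)/6600 = 0.3939; (6600−6000)/6600 = 0.0909.
Sum of shortfalls = 0.484848; P₁ averages over all N: 0.484848 / 10 = 0.048.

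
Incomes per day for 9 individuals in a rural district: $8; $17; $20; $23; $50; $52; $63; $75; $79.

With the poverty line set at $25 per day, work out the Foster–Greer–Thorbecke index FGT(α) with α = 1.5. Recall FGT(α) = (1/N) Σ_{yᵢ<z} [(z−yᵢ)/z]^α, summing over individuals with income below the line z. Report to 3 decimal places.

Incomes under z: $8, $17, $20, $23 (q = 4 of N = 9).
Relative gaps: (25−8)/25 = 0.6800; (25−17)/25 = 0.3200; (25−20)/25 = 0.2000; (25−23)/25 = 0.0800.
Raised to α = 1.5: 0.56074; 0.18102; 0.08944; 0.02263.
Sum = 0.853832; FGT(1.5) = 0.853832 / 9 = 0.095.

0.095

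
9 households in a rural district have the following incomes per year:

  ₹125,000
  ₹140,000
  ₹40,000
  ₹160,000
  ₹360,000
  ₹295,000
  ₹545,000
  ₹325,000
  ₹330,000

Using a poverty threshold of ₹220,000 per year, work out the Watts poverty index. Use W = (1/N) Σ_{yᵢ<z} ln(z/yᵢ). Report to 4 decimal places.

Below the line: ₹40,000, ₹125,000, ₹140,000, ₹160,000 (q = 4 of N = 9).
Log gaps: ln(220000/40000) = 1.7047; ln(220000/125000) = 0.5653; ln(220000/140000) = 0.4520; ln(220000/160000) = 0.3185.
W = 3.040501 / 9 = 0.3378.

0.3378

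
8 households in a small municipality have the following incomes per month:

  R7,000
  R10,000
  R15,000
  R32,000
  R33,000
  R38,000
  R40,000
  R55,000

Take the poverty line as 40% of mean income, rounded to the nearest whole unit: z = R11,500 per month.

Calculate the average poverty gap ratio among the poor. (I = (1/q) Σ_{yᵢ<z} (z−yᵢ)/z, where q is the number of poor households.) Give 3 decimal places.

Poor units: R7,000, R10,000 (q = 2 of N = 8).
Shortfall ratios (z−y)/z: 0.3913, 0.1304; sum = 0.521739.
I averages over the q = 2 poor units only: 0.521739 / 2 = 0.261.

0.261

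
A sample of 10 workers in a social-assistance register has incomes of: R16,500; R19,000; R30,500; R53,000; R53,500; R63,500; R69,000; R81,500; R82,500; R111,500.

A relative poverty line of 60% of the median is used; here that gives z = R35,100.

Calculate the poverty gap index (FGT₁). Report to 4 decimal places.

Incomes under z: R16,500, R19,000, R30,500 (q = 3 of N = 10).
Shortfall ratios: (35100−16500)/35100 = 0.5299; (35100−19000)/35100 = 0.4587; (35100−30500)/35100 = 0.1311.
Σ = 1.119658. Dividing by the full population N = 10 gives P₁ = 0.1120.

0.1120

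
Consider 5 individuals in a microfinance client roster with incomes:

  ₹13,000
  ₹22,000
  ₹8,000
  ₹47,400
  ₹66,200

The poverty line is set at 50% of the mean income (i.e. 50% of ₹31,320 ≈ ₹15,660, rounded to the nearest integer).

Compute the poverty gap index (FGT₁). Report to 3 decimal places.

0.132

Poor units: ₹8,000, ₹13,000 (q = 2 of N = 5).
Normalized shortfalls: (15660−8000)/15660 = 0.4891; (15660−13000)/15660 = 0.1699.
Sum of shortfalls = 0.659004; P₁ averages over all N: 0.659004 / 5 = 0.132.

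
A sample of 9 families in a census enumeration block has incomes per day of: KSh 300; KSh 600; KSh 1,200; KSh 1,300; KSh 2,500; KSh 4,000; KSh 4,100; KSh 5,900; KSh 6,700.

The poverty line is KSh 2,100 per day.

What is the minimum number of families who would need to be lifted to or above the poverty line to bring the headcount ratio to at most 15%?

Currently q = 4 of N = 9 are below the line (H = 0.444).
A headcount ratio of at most 15% allows at most ⌊0.15 × 9⌋ = 1 poor families.
So at least 4 − 1 = 3 must be lifted.

3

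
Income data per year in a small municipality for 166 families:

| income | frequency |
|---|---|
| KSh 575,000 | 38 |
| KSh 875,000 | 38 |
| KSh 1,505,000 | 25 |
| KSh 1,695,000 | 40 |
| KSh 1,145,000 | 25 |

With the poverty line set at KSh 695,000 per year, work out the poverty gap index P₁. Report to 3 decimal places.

Poor units: 38×KSh 575,000 (q = 38 of N = 166).
Shortfall ratios: (695000−575000)/695000 = 0.1727 (×38).
Sum of shortfalls = 6.561151; P₁ averages over all N: 6.561151 / 166 = 0.040.

0.040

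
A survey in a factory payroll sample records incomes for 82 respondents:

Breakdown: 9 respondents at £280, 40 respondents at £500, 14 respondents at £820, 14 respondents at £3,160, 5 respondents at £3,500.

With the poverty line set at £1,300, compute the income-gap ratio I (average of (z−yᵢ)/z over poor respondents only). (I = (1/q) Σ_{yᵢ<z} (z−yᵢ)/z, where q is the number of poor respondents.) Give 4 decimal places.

0.5849

Below z: 9×£280, 40×£500, 14×£820 (q = 63 of N = 82).
Shortfall ratios (z−y)/z: 0.7846 (×9), 0.6154 (×40), 0.3692 (×14); sum = 36.846154.
The income-gap ratio divides by q (the poor only): 36.846154 / 63 = 0.5849.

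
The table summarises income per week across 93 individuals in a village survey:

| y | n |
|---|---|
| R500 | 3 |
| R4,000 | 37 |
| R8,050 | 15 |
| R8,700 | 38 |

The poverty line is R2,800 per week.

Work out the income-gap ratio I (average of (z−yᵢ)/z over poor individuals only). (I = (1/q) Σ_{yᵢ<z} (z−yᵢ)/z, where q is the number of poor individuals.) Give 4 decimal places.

Below z: 3×R500 (q = 3 of N = 93).
Shortfall ratios (z−y)/z: 0.8214 (×3); sum = 2.464286.
The income-gap ratio divides by q (the poor only): 2.464286 / 3 = 0.8214.

0.8214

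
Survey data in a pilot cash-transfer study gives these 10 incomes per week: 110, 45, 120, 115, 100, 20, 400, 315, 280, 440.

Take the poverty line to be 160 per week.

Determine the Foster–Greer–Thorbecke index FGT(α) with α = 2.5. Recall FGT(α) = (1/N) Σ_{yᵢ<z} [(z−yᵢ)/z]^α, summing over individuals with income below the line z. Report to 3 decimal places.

Poor units: 20, 45, 100, 110, 115, 120 (q = 6 of N = 10).
Gap ratios (z−y)/z: (160−20)/160 = 0.8750; (160−45)/160 = 0.7188; (160−100)/160 = 0.3750; (160−110)/160 = 0.3125; (160−115)/160 = 0.2812; (160−120)/160 = 0.2500.
Raised to α = 2.5: 0.71618; 0.43797; 0.08611; 0.05459; 0.04195; 0.03125.
Sum = 1.368053; FGT(2.5) = 1.368053 / 10 = 0.137.

0.137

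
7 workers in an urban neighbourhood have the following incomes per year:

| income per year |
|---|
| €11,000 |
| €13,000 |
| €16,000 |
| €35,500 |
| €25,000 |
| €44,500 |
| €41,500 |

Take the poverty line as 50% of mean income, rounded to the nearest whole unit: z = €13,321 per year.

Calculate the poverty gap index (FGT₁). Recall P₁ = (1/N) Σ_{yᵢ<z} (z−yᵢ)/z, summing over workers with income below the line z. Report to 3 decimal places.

Below z: €11,000, €13,000 (q = 2 of N = 7).
Normalized shortfalls: (13321−11000)/13321 = 0.1742; (13321−13000)/13321 = 0.0241.
Σ = 0.198333. Dividing by the full population N = 7 gives P₁ = 0.028.

0.028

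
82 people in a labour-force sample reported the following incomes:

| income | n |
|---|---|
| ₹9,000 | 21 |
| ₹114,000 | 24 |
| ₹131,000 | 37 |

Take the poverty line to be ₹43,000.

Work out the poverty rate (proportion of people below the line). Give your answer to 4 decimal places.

21 of the 82 people have income below ₹43,000.
H = 21/82 = 0.2561.

0.2561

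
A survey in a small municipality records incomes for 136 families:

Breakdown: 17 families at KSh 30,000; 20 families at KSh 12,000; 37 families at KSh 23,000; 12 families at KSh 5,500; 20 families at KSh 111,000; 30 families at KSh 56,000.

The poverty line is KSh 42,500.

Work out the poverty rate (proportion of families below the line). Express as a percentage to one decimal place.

86 of the 136 families have income below KSh 42,500.
H = 86/136 = 63.2%.

63.2%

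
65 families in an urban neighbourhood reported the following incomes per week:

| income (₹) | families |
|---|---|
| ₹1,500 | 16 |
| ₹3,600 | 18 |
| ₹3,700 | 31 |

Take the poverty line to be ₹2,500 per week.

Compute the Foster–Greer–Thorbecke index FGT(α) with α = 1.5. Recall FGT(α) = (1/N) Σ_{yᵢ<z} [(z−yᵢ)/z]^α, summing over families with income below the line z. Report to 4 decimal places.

0.0623

Below z: 16×₹1,500 (q = 16 of N = 65).
Gap ratios (z−y)/z: (2500−1500)/2500 = 0.4000 (×16).
Raised to α = 1.5: 0.25298 (×16).
Sum = 4.047715; FGT(1.5) = 4.047715 / 65 = 0.0623.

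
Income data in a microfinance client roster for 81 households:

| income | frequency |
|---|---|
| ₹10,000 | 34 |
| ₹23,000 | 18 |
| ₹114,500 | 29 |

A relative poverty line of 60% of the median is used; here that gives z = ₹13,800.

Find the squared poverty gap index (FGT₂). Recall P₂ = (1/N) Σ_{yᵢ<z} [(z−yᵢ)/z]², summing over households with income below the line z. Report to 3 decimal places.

Below z: 34×₹10,000 (q = 34 of N = 81).
Normalized shortfalls: (13800−10000)/13800 = 0.2754 (×34).
Squared: 0.0758 (×34).
Sum = 2.578030; P₂ = 2.578030 / 81 = 0.032.

0.032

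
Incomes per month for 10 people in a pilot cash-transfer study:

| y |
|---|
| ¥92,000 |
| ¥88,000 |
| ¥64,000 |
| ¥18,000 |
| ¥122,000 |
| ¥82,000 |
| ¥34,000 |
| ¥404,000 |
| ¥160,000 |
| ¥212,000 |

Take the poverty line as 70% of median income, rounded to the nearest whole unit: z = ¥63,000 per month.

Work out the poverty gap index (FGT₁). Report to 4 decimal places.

0.1175

Below z: ¥18,000, ¥34,000 (q = 2 of N = 10).
Relative gaps: (63000−18000)/63000 = 0.7143; (63000−34000)/63000 = 0.4603.
Sum of shortfalls = 1.174603; P₁ averages over all N: 1.174603 / 10 = 0.1175.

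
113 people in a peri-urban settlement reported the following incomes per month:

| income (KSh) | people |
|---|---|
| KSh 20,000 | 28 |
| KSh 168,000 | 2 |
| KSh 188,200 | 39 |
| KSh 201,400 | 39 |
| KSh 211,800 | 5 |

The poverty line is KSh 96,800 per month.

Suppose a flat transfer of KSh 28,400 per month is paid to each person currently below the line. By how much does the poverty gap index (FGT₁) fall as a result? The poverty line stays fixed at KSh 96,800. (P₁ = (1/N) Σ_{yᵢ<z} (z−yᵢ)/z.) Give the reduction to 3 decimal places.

0.073

Before: below the line — 28×KSh 20,000; poverty gap index (FGT₁) = 0.19659.
After the KSh 28,400 transfer: below the line — 28×KSh 48,400; poverty gap index (FGT₁) = 0.12389.
Reduction = 0.19659 − 0.12389 = 0.073.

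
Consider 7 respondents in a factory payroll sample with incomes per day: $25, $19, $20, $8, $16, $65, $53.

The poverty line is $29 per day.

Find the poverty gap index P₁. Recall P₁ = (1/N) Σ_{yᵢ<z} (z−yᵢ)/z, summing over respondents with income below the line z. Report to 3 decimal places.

0.281

Incomes under z: $8, $16, $19, $20, $25 (q = 5 of N = 7).
Gap ratios (z−y)/z: (29−8)/29 = 0.7241; (29−16)/29 = 0.4483; (29−19)/29 = 0.3448; (29−20)/29 = 0.3103; (29−25)/29 = 0.1379.
Sum of shortfalls = 1.965517; P₁ averages over all N: 1.965517 / 7 = 0.281.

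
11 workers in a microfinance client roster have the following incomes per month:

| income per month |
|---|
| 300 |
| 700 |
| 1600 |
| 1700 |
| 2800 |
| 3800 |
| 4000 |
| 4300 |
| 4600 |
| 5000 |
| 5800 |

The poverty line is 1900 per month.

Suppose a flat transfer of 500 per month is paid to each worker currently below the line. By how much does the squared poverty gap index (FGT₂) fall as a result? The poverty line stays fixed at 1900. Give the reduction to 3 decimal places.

Before: below the line — 300, 700, 1600, 1700; squared poverty gap index (FGT₂) = 0.10400.
After the 500 transfer: below the line — 800, 1200; squared poverty gap index (FGT₂) = 0.04281.
Reduction = 0.10400 − 0.04281 = 0.061.

0.061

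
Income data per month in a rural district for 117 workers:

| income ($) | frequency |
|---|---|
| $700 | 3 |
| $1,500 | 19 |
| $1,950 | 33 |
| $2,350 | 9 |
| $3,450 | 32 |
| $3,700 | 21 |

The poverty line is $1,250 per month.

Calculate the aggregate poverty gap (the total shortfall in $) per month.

Below z: 3×$700 (q = 3 of N = 117).
Individual gaps: 3×(1250−700) = 1650.
Aggregate gap = $1,650.

$1,650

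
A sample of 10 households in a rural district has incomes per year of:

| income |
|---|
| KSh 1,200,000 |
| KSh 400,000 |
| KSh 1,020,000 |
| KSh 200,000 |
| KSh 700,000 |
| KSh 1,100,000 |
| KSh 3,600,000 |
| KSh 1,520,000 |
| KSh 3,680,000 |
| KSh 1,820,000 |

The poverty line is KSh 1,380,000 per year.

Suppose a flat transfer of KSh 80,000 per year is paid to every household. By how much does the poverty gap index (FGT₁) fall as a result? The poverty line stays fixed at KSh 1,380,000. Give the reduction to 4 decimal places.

0.0348

Before: below the line — KSh 200,000, KSh 400,000, KSh 700,000, KSh 1,020,000, KSh 1,100,000, KSh 1,200,000; poverty gap index (FGT₁) = 0.265217.
After the KSh 80,000 transfer: below the line — KSh 280,000, KSh 480,000, KSh 780,000, KSh 1,100,000, KSh 1,180,000, KSh 1,280,000; poverty gap index (FGT₁) = 0.230435.
Reduction = 0.265217 − 0.230435 = 0.0348.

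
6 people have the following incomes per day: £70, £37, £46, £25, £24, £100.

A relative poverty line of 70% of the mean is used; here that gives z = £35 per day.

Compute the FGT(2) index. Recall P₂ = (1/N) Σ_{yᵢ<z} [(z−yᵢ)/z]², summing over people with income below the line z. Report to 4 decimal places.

0.0301

Below the line: £24, £25 (q = 2 of N = 6).
Relative gaps: (35−24)/35 = 0.3143; (35−25)/35 = 0.2857.
Squared: 0.0988; 0.0816.
Sum = 0.180408; P₂ = 0.180408 / 6 = 0.0301.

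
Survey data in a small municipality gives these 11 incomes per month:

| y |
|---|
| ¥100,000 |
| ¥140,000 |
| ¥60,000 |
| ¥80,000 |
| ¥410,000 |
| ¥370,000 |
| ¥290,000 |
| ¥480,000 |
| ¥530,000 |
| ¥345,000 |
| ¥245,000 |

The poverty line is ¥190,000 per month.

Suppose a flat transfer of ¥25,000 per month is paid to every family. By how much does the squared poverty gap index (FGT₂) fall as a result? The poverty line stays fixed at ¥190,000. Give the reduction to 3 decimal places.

0.042

Before: below the line — ¥60,000, ¥80,000, ¥100,000, ¥140,000; squared poverty gap index (FGT₂) = 0.09972.
After the ¥25,000 transfer: below the line — ¥85,000, ¥105,000, ¥125,000, ¥165,000; squared poverty gap index (FGT₂) = 0.05817.
Reduction = 0.09972 − 0.05817 = 0.042.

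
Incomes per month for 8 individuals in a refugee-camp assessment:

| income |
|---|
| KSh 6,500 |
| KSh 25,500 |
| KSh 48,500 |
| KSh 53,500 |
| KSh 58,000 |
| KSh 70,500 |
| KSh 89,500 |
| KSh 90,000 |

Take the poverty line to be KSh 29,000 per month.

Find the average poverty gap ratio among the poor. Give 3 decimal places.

0.448

Below z: KSh 6,500, KSh 25,500 (q = 2 of N = 8).
Shortfall ratios (z−y)/z: 0.7759, 0.1207; sum = 0.896552.
I averages over the q = 2 poor units only: 0.896552 / 2 = 0.448.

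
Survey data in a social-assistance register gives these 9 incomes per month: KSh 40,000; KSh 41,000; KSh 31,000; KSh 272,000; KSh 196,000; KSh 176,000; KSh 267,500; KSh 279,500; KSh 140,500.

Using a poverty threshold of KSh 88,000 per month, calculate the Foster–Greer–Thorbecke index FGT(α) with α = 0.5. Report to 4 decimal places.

0.2527

Poor units: KSh 31,000, KSh 40,000, KSh 41,000 (q = 3 of N = 9).
Shortfall ratios: (88000−31000)/88000 = 0.6477; (88000−40000)/88000 = 0.5455; (88000−41000)/88000 = 0.5341.
Raised to α = 0.5: 0.80482; 0.73855; 0.73082.
Sum = 2.274179; FGT(0.5) = 2.274179 / 9 = 0.2527.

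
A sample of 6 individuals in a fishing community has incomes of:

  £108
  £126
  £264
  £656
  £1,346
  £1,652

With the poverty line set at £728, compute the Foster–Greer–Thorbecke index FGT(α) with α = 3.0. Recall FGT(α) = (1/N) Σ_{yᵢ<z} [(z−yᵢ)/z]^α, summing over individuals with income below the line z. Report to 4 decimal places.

0.2405

Below the line: £108, £126, £264, £656 (q = 4 of N = 6).
Gap ratios (z−y)/z: (728−108)/728 = 0.8516; (728−126)/728 = 0.8269; (728−264)/728 = 0.6374; (728−656)/728 = 0.0989.
Raised to α = 3.0: 0.61770; 0.56545; 0.25892; 0.00097.
Sum = 1.443040; FGT(3.0) = 1.443040 / 6 = 0.2405.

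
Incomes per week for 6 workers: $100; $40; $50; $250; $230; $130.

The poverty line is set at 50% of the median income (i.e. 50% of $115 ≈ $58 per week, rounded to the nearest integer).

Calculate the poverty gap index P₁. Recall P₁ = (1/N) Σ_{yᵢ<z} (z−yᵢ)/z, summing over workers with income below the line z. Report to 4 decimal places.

0.0747

Below z: $40, $50 (q = 2 of N = 6).
Normalized shortfalls: (58−40)/58 = 0.3103; (58−50)/58 = 0.1379.
Σ = 0.448276. Dividing by the full population N = 6 gives P₁ = 0.0747.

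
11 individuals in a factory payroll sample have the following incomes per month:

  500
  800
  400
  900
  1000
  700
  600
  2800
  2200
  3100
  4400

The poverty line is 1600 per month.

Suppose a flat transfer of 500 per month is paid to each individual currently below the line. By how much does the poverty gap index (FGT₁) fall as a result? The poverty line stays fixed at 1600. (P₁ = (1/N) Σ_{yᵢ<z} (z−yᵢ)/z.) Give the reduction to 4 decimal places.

Before: below the line — 400, 500, 600, 700, 800, 900, 1000; poverty gap index (FGT₁) = 0.357955.
After the 500 transfer: below the line — 900, 1000, 1100, 1200, 1300, 1400, 1500; poverty gap index (FGT₁) = 0.159091.
Reduction = 0.357955 − 0.159091 = 0.1989.

0.1989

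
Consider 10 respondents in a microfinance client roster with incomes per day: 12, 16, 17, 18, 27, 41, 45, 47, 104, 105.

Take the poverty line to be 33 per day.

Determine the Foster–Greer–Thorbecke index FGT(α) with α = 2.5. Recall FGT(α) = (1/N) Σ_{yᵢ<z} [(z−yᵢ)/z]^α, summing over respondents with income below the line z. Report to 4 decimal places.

0.0831

Incomes under z: 12, 16, 17, 18, 27 (q = 5 of N = 10).
Normalized shortfalls: (33−12)/33 = 0.6364; (33−16)/33 = 0.5152; (33−17)/33 = 0.4848; (33−18)/33 = 0.4545; (33−27)/33 = 0.1818.
Raised to α = 2.5: 0.32305; 0.19047; 0.16369; 0.13930; 0.01410.
Sum = 0.830601; FGT(2.5) = 0.830601 / 10 = 0.0831.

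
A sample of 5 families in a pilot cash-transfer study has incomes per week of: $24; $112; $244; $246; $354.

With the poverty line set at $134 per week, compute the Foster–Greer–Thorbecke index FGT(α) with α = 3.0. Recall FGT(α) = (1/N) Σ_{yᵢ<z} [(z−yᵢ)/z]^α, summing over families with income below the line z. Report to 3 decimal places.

0.112

Poor units: $24, $112 (q = 2 of N = 5).
Normalized shortfalls: (134−24)/134 = 0.8209; (134−112)/134 = 0.1642.
Raised to α = 3.0: 0.55318; 0.00443.
Sum = 0.557602; FGT(3.0) = 0.557602 / 5 = 0.112.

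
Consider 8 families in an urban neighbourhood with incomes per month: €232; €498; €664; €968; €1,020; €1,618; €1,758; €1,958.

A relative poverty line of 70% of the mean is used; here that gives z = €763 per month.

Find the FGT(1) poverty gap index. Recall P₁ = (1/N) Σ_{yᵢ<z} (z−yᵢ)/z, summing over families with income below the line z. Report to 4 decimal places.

0.1466

Incomes under z: €232, €498, €664 (q = 3 of N = 8).
Relative gaps: (763−232)/763 = 0.6959; (763−498)/763 = 0.3473; (763−664)/763 = 0.1298.
Sum of shortfalls = 1.173001; P₁ averages over all N: 1.173001 / 8 = 0.1466.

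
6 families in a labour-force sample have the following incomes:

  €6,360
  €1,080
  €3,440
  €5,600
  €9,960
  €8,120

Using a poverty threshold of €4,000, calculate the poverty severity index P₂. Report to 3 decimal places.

0.092

Poor units: €1,080, €3,440 (q = 2 of N = 6).
Relative gaps: (4000−1080)/4000 = 0.7300; (4000−3440)/4000 = 0.1400.
Squared: 0.5329; 0.0196.
Sum = 0.552500; P₂ = 0.552500 / 6 = 0.092.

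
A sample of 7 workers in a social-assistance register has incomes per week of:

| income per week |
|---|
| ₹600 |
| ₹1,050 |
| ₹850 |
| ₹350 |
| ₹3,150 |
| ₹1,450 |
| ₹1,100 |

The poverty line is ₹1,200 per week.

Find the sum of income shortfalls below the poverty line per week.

₹2,050

Below the line: ₹350, ₹600, ₹850, ₹1,050, ₹1,100 (q = 5 of N = 7).
Individual gaps: 1200−350 = 850; 1200−600 = 600; 1200−850 = 350; 1200−1050 = 150; 1200−1100 = 100.
Aggregate gap = ₹2,050.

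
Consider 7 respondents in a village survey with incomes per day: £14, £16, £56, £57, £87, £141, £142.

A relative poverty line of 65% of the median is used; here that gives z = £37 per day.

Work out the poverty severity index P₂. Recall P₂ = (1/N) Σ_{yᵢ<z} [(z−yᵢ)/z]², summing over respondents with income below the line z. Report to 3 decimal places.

Below the line: £14, £16 (q = 2 of N = 7).
Shortfall ratios: (37−14)/37 = 0.6216; (37−16)/37 = 0.5676.
Squared: 0.3864; 0.3221.
Sum = 0.708546; P₂ = 0.708546 / 7 = 0.101.

0.101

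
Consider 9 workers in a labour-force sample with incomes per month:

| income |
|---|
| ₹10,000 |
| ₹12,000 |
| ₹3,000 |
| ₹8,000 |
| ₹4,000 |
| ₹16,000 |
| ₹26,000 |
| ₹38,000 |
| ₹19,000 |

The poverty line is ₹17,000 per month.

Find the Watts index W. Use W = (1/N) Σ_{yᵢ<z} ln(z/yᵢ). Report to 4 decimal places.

0.5417

Incomes under z: ₹3,000, ₹4,000, ₹8,000, ₹10,000, ₹12,000, ₹16,000 (q = 6 of N = 9).
Log gaps: ln(17000/3000) = 1.7346; ln(17000/4000) = 1.4469; ln(17000/8000) = 0.7538; ln(17000/10000) = 0.5306; ln(17000/12000) = 0.3483; ln(17000/16000) = 0.0606.
W = 4.874851 / 9 = 0.5417.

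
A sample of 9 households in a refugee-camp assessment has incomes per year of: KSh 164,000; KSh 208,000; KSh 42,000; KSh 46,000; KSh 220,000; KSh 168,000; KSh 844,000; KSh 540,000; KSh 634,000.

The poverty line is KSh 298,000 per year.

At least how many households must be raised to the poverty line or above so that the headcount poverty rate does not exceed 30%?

6 of the 9 households are poor, so H = 6/9 = 0.667.
A headcount ratio of at most 30% allows at most ⌊0.30 × 9⌋ = 2 poor households.
So at least 6 − 2 = 4 must be lifted.

4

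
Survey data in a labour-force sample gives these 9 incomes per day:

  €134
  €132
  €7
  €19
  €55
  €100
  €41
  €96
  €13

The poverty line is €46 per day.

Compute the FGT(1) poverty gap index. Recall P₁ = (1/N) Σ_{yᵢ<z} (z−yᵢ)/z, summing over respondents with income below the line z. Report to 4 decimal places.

0.2512

Incomes under z: €7, €13, €19, €41 (q = 4 of N = 9).
Relative gaps: (46−7)/46 = 0.8478; (46−13)/46 = 0.7174; (46−19)/46 = 0.5870; (46−41)/46 = 0.1087.
Σ = 2.260870. Dividing by the full population N = 9 gives P₁ = 0.2512.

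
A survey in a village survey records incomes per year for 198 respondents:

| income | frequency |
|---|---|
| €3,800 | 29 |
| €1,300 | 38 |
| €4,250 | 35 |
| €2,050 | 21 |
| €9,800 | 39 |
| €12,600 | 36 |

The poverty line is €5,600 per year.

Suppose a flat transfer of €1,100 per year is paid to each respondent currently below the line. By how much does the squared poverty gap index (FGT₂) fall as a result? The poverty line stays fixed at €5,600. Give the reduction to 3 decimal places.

0.096

Before: below the line — 38×€1,300, 21×€2,050, 29×€3,800, 35×€4,250; squared poverty gap index (FGT₂) = 0.18118.
After the €1,100 transfer: below the line — 38×€2,400, 21×€3,150, 29×€4,900, 35×€5,350; squared poverty gap index (FGT₂) = 0.08561.
Reduction = 0.18118 − 0.08561 = 0.096.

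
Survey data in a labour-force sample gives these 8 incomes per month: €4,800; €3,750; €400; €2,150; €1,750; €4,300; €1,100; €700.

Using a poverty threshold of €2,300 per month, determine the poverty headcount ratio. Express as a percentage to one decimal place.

62.5%

5 of the 8 families have income below €2,300.
H = 5/8 = 62.5%.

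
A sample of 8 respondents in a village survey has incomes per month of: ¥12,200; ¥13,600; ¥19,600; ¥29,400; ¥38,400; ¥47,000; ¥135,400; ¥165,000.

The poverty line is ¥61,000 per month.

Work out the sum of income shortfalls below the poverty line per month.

Below z: ¥12,200, ¥13,600, ¥19,600, ¥29,400, ¥38,400, ¥47,000 (q = 6 of N = 8).
Individual gaps: 61000−12200 = 48800; 61000−13600 = 47400; 61000−19600 = 41400; 61000−29400 = 31600; 61000−38400 = 22600; 61000−47000 = 14000.
Aggregate gap = ¥205,800.

¥205,800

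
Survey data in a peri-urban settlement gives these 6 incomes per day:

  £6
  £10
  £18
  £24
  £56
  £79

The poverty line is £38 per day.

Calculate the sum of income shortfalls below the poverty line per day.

Below the line: £6, £10, £18, £24 (q = 4 of N = 6).
Individual gaps: 38−6 = 32; 38−10 = 28; 38−18 = 20; 38−24 = 14.
Aggregate gap = £94.

£94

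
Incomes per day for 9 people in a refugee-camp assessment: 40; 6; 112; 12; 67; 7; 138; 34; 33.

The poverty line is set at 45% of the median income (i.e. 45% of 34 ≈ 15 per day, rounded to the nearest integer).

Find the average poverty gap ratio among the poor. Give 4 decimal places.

Below the line: 6, 7, 12 (q = 3 of N = 9).
Shortfall ratios (z−y)/z: 0.6000, 0.5333, 0.2000; sum = 1.333333.
I averages over the q = 3 poor units only: 1.333333 / 3 = 0.4444.

0.4444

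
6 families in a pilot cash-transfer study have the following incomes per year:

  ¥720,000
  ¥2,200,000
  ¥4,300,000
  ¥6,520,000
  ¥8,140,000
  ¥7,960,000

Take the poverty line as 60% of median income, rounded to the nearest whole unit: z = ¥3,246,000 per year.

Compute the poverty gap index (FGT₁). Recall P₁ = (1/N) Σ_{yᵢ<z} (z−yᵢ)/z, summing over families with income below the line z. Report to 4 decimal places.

Incomes under z: ¥720,000, ¥2,200,000 (q = 2 of N = 6).
Normalized shortfalls: (3246000−720000)/3246000 = 0.7782; (3246000−2200000)/3246000 = 0.3222.
Sum of shortfalls = 1.100431; P₁ averages over all N: 1.100431 / 6 = 0.1834.

0.1834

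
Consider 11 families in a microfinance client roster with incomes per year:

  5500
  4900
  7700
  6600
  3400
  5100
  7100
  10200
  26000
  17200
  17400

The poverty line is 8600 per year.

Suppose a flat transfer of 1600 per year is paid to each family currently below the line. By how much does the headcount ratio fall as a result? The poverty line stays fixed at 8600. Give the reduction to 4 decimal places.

Before: below the line — 3400, 4900, 5100, 5500, 6600, 7100, 7700; headcount ratio = 0.636364.
After the 1600 transfer: below the line — 5000, 6500, 6700, 7100, 8200; headcount ratio = 0.454545.
Reduction = 0.636364 − 0.454545 = 0.1818.

0.1818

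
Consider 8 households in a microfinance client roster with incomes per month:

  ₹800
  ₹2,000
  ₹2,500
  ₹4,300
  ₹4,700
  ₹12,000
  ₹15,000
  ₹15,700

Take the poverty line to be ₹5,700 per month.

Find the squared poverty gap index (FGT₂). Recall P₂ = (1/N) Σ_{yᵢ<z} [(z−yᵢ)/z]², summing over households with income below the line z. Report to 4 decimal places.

0.1958

Poor units: ₹800, ₹2,000, ₹2,500, ₹4,300, ₹4,700 (q = 5 of N = 8).
Shortfall ratios: (5700−800)/5700 = 0.8596; (5700−2000)/5700 = 0.6491; (5700−2500)/5700 = 0.5614; (5700−4300)/5700 = 0.2456; (5700−4700)/5700 = 0.1754.
Squared: 0.7390; 0.4214; 0.3152; 0.0603; 0.0308.
Sum = 1.566636; P₂ = 1.566636 / 8 = 0.1958.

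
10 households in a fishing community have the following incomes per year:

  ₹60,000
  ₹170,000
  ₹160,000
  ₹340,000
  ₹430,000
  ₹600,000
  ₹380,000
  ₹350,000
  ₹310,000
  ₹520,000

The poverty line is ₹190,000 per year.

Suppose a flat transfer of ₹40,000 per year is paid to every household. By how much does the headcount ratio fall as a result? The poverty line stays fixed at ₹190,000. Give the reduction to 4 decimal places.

Before: below the line — ₹60,000, ₹160,000, ₹170,000; headcount ratio = 0.300000.
After the ₹40,000 transfer: below the line — ₹100,000; headcount ratio = 0.100000.
Reduction = 0.300000 − 0.100000 = 0.2000.

0.2000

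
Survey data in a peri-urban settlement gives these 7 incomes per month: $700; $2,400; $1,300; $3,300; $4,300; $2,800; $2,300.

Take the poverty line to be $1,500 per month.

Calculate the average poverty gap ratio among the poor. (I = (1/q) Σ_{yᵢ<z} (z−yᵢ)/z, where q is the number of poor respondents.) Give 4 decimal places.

0.3333

Poor units: $700, $1,300 (q = 2 of N = 7).
Relative gaps: 0.5333, 0.1333; sum = 0.666667.
The income-gap ratio divides by q (the poor only): 0.666667 / 2 = 0.3333.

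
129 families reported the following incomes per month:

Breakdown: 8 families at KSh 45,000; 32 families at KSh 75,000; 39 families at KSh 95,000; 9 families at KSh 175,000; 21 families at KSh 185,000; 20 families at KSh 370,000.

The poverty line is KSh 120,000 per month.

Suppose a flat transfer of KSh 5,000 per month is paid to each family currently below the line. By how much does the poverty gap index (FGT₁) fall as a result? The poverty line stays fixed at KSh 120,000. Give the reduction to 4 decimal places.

0.0255

Before: below the line — 8×KSh 45,000, 32×KSh 75,000, 39×KSh 95,000; poverty gap index (FGT₁) = 0.194767.
After the KSh 5,000 transfer: below the line — 8×KSh 50,000, 32×KSh 80,000, 39×KSh 100,000; poverty gap index (FGT₁) = 0.169251.
Reduction = 0.194767 − 0.169251 = 0.0255.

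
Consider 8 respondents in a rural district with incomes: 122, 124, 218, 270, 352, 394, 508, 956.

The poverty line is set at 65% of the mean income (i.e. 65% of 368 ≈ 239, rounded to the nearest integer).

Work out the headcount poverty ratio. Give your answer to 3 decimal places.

3 of the 8 respondents have income below 239.
H = 3/8 = 0.375.

0.375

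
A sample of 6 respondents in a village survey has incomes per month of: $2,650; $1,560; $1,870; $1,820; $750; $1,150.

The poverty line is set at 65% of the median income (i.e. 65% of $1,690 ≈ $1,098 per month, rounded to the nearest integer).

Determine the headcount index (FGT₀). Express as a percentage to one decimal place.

16.7%

1 of the 6 respondents have income below $1,098.
H = 1/6 = 16.7%.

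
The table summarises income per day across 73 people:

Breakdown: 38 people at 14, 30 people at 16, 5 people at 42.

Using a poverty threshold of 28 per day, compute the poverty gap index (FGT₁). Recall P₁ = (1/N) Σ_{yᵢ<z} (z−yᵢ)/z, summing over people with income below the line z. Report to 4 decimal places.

Incomes under z: 38×14, 30×16 (q = 68 of N = 73).
Relative gaps: (28−14)/28 = 0.5000 (×38); (28−16)/28 = 0.4286 (×30).
Σ = 31.857143. Dividing by the full population N = 73 gives P₁ = 0.4364.

0.4364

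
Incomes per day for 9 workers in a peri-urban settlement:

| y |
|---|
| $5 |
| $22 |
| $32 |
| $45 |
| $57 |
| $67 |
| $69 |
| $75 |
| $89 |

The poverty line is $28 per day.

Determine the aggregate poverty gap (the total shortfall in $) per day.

Below the line: $5, $22 (q = 2 of N = 9).
Individual gaps: 28−5 = 23; 28−22 = 6.
Aggregate gap = $29.

$29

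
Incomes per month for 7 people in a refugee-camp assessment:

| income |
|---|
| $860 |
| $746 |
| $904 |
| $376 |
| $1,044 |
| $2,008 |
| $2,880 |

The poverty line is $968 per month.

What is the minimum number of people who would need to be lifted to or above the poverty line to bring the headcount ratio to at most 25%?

3

Currently q = 4 of N = 7 are below the line (H = 0.571).
A headcount ratio of at most 25% allows at most ⌊0.25 × 7⌋ = 1 poor people.
So at least 4 − 1 = 3 must be lifted.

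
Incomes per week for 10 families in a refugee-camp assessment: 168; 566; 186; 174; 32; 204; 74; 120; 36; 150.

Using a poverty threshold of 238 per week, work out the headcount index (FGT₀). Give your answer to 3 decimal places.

9 of the 10 families have income below 238.
H = 9/10 = 0.900.

0.900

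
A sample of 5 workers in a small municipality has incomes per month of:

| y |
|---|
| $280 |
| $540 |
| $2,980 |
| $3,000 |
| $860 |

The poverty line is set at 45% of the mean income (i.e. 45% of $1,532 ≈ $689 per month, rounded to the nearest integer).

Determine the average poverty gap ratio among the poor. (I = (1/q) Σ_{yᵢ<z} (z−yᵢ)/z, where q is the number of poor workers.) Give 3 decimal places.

Below z: $280, $540 (q = 2 of N = 5).
Shortfall ratios (z−y)/z: 0.5936, 0.2163; sum = 0.809869.
The income-gap ratio divides by q (the poor only): 0.809869 / 2 = 0.405.

0.405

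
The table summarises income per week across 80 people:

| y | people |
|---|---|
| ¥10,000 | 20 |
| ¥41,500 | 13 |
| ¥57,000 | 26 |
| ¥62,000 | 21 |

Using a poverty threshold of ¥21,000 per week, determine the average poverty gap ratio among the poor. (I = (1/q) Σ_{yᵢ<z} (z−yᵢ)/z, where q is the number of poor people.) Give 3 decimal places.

0.524

Poor units: 20×¥10,000 (q = 20 of N = 80).
Shortfall ratios (z−y)/z: 0.5238 (×20); sum = 10.476190.
I averages over the q = 20 poor units only: 10.476190 / 20 = 0.524.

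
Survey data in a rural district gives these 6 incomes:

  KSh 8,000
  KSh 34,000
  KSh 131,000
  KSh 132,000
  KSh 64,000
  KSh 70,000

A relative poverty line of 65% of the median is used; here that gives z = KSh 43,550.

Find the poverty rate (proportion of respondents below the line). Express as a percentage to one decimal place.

2 of the 6 respondents have income below KSh 43,550.
H = 2/6 = 33.3%.

33.3%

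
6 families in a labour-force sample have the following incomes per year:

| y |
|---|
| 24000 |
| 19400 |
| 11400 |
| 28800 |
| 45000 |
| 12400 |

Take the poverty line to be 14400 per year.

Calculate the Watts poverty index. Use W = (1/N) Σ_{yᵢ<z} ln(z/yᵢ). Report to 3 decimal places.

0.064

Incomes under z: 11400, 12400 (q = 2 of N = 6).
ln(z/y) terms: ln(14400/11400) = 0.2336; ln(14400/12400) = 0.1495.
W = 0.383147 / 6 = 0.064.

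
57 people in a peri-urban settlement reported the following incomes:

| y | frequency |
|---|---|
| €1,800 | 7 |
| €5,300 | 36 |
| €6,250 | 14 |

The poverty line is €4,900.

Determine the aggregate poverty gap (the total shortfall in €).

Poor units: 7×€1,800 (q = 7 of N = 57).
Individual gaps: 7×(4900−1800) = 21700.
Aggregate gap = €21,700.

€21,700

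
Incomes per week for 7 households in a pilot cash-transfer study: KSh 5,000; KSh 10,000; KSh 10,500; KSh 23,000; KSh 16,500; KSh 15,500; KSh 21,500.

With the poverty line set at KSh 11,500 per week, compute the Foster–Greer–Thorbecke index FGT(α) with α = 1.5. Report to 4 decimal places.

Poor units: KSh 5,000, KSh 10,000, KSh 10,500 (q = 3 of N = 7).
Shortfall ratios: (11500−5000)/11500 = 0.5652; (11500−10000)/11500 = 0.1304; (11500−10500)/11500 = 0.0870.
Raised to α = 1.5: 0.42494; 0.04711; 0.02564.
Sum = 0.497685; FGT(1.5) = 0.497685 / 7 = 0.0711.

0.0711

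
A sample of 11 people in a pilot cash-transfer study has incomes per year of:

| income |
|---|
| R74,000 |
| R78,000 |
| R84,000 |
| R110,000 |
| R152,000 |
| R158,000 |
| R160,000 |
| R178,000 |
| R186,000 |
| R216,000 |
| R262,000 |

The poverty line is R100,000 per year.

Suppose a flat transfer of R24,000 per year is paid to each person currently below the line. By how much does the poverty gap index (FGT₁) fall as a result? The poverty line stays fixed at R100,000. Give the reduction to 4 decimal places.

0.0564

Before: below the line — R74,000, R78,000, R84,000; poverty gap index (FGT₁) = 0.058182.
After the R24,000 transfer: below the line — R98,000; poverty gap index (FGT₁) = 0.001818.
Reduction = 0.058182 − 0.001818 = 0.0564.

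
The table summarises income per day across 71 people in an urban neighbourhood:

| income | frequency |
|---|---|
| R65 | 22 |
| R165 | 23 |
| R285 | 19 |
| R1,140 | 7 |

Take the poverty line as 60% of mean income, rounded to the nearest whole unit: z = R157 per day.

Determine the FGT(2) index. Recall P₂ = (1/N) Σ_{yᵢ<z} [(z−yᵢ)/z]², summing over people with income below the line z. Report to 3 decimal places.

Incomes under z: 22×R65 (q = 22 of N = 71).
Normalized shortfalls: (157−65)/157 = 0.5860 (×22).
Squared: 0.3434 (×22).
Sum = 7.554384; P₂ = 7.554384 / 71 = 0.106.

0.106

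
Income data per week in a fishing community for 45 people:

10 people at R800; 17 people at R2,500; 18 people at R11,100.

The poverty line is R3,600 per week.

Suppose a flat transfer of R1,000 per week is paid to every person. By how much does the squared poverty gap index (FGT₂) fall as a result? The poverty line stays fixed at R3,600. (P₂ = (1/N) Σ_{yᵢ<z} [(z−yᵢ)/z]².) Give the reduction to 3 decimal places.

0.114

Before: below the line — 10×R800, 17×R2,500; squared poverty gap index (FGT₂) = 0.16970.
After the R1,000 transfer: below the line — 10×R1,800, 17×R3,500; squared poverty gap index (FGT₂) = 0.05585.
Reduction = 0.16970 − 0.05585 = 0.114.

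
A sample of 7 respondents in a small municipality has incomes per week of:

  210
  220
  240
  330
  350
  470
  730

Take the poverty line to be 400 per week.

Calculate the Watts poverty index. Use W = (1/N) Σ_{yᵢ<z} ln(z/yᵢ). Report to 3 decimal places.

Poor units: 210, 220, 240, 330, 350 (q = 5 of N = 7).
Log gaps: ln(400/210) = 0.6444; ln(400/220) = 0.5978; ln(400/240) = 0.5108; ln(400/330) = 0.1924; ln(400/350) = 0.1335.
W = 2.078923 / 7 = 0.297.

0.297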